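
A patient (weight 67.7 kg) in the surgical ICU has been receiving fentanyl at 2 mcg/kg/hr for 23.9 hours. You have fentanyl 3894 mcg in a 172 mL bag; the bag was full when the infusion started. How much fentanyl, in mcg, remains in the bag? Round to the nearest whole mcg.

Dose = 2 mcg/kg/hr × 67.7 kg = 135.4 mcg/hr
Concentration = 3894 mcg ÷ 172 mL = 22.63953 mcg/mL
Rate = 135.4 mcg/hr ÷ 22.63953 mcg/mL = 5.980688 mL/hr
Volume infused = 5.980688 mL/hr × 23.9 hr = 142.9384 mL
Volume remaining = 172 − 142.9384 = 29.06155 mL
Drug remaining = 29.06155 mL × 22.63953 mcg/mL = 657.94 mcg

658 mcg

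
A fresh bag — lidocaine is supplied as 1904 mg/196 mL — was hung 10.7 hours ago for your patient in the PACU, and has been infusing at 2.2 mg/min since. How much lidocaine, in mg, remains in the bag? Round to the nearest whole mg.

2.2 mg/min × 60 min/hr = 132 mg/hr
Concentration = 1904 mg ÷ 196 mL = 9.714286 mg/mL
Rate = 132 mg/hr ÷ 9.714286 mg/mL = 13.58824 mL/hr
Volume infused = 13.58824 mL/hr × 10.7 hr = 145.3941 mL
Volume remaining = 196 − 145.3941 = 50.60588 mL
Drug remaining = 50.60588 mL × 9.714286 mg/mL = 491.6 mg

492 mg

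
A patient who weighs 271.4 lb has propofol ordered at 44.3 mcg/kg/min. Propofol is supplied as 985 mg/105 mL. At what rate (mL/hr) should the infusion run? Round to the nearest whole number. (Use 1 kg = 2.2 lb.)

35 mL/hr

Weight = 271.4 lb ÷ 2.2 lb/kg = 123.3636 kg
Dose = 44.3 mcg/kg/min × 123.3636 kg = 5465.009 mcg/min
5465.009 mcg/min × 60 min/hr = 327900.5 mcg/hr
Concentration = 985 mg ÷ 105 mL = 9.380952 mg/mL = 9380.952 mcg/mL
Rate = 327900.5 mcg/hr ÷ 9380.952 mcg/mL = 34.95387 mL/hr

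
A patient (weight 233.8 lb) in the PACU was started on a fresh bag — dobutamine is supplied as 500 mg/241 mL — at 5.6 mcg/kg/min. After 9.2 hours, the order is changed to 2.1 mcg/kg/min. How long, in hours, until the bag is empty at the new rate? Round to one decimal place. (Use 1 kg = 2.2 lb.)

12.8 hours

Initial rate:
Weight = 233.8 lb ÷ 2.2 lb/kg = 106.2727 kg
Dose = 5.6 mcg/kg/min × 106.2727 kg = 595.1273 mcg/min
595.1273 mcg/min × 60 min/hr = 35707.64 mcg/hr
Concentration = 500 mg ÷ 241 mL = 2.074689 mg/mL = 2074.689 mcg/mL
Rate = 35707.64 mcg/hr ÷ 2074.689 mcg/mL = 17.21108 mL/hr
Volume infused so far = 17.21108 mL/hr × 9.2 hr = 158.3419 mL
Volume remaining = 241 − 158.3419 = 82.65806 mL
New rate:
Dose = 2.1 mcg/kg/min × 106.2727 kg = 223.1727 mcg/min
223.1727 mcg/min × 60 min/hr = 13390.36 mcg/hr
Rate = 13390.36 mcg/hr ÷ 2074.689 mcg/mL = 6.454155 mL/hr
Time remaining = 82.65806 mL ÷ 6.454155 mL/hr = 12.80695 hr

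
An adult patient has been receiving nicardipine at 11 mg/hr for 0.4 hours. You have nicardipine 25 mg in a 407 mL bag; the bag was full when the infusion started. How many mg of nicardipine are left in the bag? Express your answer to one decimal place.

20.6 mg

Concentration = 25 mg ÷ 407 mL = 0.06142506 mg/mL
Rate = 11 mg/hr ÷ 0.06142506 mg/mL = 179.08 mL/hr
Volume infused = 179.08 mL/hr × 0.4 hr = 71.632 mL
Volume remaining = 407 − 71.632 = 335.368 mL
Drug remaining = 335.368 mL × 0.06142506 mg/mL = 20.6 mg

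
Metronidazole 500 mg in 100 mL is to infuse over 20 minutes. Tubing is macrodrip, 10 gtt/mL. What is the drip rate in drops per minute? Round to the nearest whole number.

100 mL ÷ (20 min) = 5 mL/min
5 mL/min × 10 gtt/mL = 50 gtt/min

50 gtt/min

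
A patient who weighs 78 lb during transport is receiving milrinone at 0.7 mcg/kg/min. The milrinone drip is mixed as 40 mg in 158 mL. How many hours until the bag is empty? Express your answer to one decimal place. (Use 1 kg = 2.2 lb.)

26.9 hours

Weight = 78 lb ÷ 2.2 lb/kg = 35.45455 kg
Dose = 0.7 mcg/kg/min × 35.45455 kg = 24.81818 mcg/min
24.81818 mcg/min × 60 min/hr = 1489.091 mcg/hr
Concentration = 40 mg ÷ 158 mL = 0.2531646 mg/mL = 253.1646 mcg/mL
Rate = 1489.091 mcg/hr ÷ 253.1646 mcg/mL = 5.881909 mL/hr
Duration = 158 mL ÷ 5.881909 mL/hr = 26.86203 hr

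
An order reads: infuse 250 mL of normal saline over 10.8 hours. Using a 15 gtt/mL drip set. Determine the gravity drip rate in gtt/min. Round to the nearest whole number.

250 mL ÷ (10.8 hr × 60 = 648 min) = 0.3858025 mL/min
0.3858025 mL/min × 15 gtt/mL = 5.787037 gtt/min

6 gtt/min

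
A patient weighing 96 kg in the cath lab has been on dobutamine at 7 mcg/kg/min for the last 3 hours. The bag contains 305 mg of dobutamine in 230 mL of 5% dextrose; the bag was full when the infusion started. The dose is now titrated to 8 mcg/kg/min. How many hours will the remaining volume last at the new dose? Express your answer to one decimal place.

4.0 hours

Initial rate:
Dose = 7 mcg/kg/min × 96 kg = 672 mcg/min
672 mcg/min × 60 min/hr = 40320 mcg/hr
Concentration = 305 mg ÷ 230 mL = 1.326087 mg/mL = 1326.087 mcg/mL
Rate = 40320 mcg/hr ÷ 1326.087 mcg/mL = 30.40525 mL/hr
Volume infused so far = 30.40525 mL/hr × 3 hr = 91.21574 mL
Volume remaining = 230 − 91.21574 = 138.7843 mL
New rate:
Dose = 8 mcg/kg/min × 96 kg = 768 mcg/min
768 mcg/min × 60 min/hr = 46080 mcg/hr
Rate = 46080 mcg/hr ÷ 1326.087 mcg/mL = 34.74885 mL/hr
Time remaining = 138.7843 mL ÷ 34.74885 mL/hr = 3.993924 hr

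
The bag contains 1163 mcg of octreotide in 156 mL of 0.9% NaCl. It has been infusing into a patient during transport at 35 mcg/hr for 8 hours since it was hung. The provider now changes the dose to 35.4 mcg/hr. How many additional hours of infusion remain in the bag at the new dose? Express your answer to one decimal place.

Initial rate:
Concentration = 1163 mcg ÷ 156 mL = 7.455128 mcg/mL
Rate = 35 mcg/hr ÷ 7.455128 mcg/mL = 4.694755 mL/hr
Volume infused so far = 4.694755 mL/hr × 8 hr = 37.55804 mL
Volume remaining = 156 − 37.55804 = 118.442 mL
New rate:
Rate = 35.4 mcg/hr ÷ 7.455128 mcg/mL = 4.748409 mL/hr
Time remaining = 118.442 mL ÷ 4.748409 mL/hr = 24.9435 hr

24.9 hours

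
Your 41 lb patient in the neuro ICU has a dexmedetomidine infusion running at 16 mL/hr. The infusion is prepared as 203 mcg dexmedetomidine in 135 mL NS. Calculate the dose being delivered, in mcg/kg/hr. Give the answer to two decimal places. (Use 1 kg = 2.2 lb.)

1.29 mcg/kg/hr

Weight = 41 lb ÷ 2.2 lb/kg = 18.63636 kg
Concentration = 203 mcg ÷ 135 mL = 1.503704 mcg/mL
Drug rate = 16 mL/hr × 1.503704 mcg/mL = 24.05926 mcg/hr
24.05926 mcg/hr ÷ 18.63636 kg = 1.290985 mcg/kg/hr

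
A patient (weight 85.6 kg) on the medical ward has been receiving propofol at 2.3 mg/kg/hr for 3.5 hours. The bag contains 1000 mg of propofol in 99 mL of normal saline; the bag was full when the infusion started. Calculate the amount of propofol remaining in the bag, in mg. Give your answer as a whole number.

Dose = 2.3 mg/kg/hr × 85.6 kg = 196.88 mg/hr
Concentration = 1000 mg ÷ 99 mL = 10.10101 mg/mL
Rate = 196.88 mg/hr ÷ 10.10101 mg/mL = 19.49112 mL/hr
Volume infused = 19.49112 mL/hr × 3.5 hr = 68.21892 mL
Volume remaining = 99 − 68.21892 = 30.78108 mL
Drug remaining = 30.78108 mL × 10.10101 mg/mL = 310.92 mg

311 mg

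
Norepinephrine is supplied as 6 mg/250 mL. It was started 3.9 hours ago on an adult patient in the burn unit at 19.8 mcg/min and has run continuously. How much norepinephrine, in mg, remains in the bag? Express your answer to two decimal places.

19.8 mcg/min × 60 min/hr = 1188 mcg/hr
Concentration = 6 mg ÷ 250 mL = 0.024 mg/mL = 24 mcg/mL
Rate = 1188 mcg/hr ÷ 24 mcg/mL = 49.5 mL/hr
Volume infused = 49.5 mL/hr × 3.9 hr = 193.05 mL
Volume remaining = 250 − 193.05 = 56.95 mL
Drug remaining = 56.95 mL × 24 mcg/mL = 1366.8 mcg = 1.3668 mg

1.37 mg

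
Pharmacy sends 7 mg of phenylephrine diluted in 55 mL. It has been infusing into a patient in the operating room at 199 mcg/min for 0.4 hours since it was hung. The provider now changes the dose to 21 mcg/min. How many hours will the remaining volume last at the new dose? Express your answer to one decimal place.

Initial rate:
199 mcg/min × 60 min/hr = 11940 mcg/hr
Concentration = 7 mg ÷ 55 mL = 0.1272727 mg/mL = 127.2727 mcg/mL
Rate = 11940 mcg/hr ÷ 127.2727 mcg/mL = 93.81429 mL/hr
Volume infused so far = 93.81429 mL/hr × 0.4 hr = 37.52571 mL
Volume remaining = 55 − 37.52571 = 17.47429 mL
New rate:
21 mcg/min × 60 min/hr = 1260 mcg/hr
Rate = 1260 mcg/hr ÷ 127.2727 mcg/mL = 9.9 mL/hr
Time remaining = 17.47429 mL ÷ 9.9 mL/hr = 1.765079 hr

1.8 hours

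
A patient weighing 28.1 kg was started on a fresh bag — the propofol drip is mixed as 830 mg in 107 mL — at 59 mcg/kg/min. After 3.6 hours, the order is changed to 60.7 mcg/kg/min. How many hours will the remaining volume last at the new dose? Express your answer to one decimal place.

4.6 hours

Initial rate:
Dose = 59 mcg/kg/min × 28.1 kg = 1657.9 mcg/min
1657.9 mcg/min × 60 min/hr = 99474 mcg/hr
Concentration = 830 mg ÷ 107 mL = 7.757009 mg/mL = 7757.009 mcg/mL
Rate = 99474 mcg/hr ÷ 7757.009 mcg/mL = 12.82376 mL/hr
Volume infused so far = 12.82376 mL/hr × 3.6 hr = 46.16552 mL
Volume remaining = 107 − 46.16552 = 60.83448 mL
New rate:
Dose = 60.7 mcg/kg/min × 28.1 kg = 1705.67 mcg/min
1705.67 mcg/min × 60 min/hr = 102340.2 mcg/hr
Rate = 102340.2 mcg/hr ÷ 7757.009 mcg/mL = 13.19325 mL/hr
Time remaining = 60.83448 mL ÷ 13.19325 mL/hr = 4.611029 hr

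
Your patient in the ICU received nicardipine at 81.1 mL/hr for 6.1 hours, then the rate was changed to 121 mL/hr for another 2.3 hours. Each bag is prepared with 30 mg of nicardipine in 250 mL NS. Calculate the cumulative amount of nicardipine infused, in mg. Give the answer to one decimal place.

Concentration = 30 mg ÷ 250 mL = 0.12 mg/mL
Stage 1: 81.1 mL/hr × 6.1 hr = 494.71 mL → 494.71 mL × 0.12 mg/mL = 59.3652 mg
Stage 2: 121 mL/hr × 2.3 hr = 278.3 mL → 278.3 mL × 0.12 mg/mL = 33.396 mg
Total = 59.3652 + 33.396 = 92.7612 mg

92.8 mg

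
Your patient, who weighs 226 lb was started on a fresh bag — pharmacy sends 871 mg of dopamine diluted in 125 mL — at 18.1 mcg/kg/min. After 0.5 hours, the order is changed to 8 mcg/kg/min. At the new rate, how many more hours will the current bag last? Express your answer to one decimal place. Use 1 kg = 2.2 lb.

Initial rate:
Weight = 226 lb ÷ 2.2 lb/kg = 102.7273 kg
Dose = 18.1 mcg/kg/min × 102.7273 kg = 1859.364 mcg/min
1859.364 mcg/min × 60 min/hr = 111561.8 mcg/hr
Concentration = 871 mg ÷ 125 mL = 6.968 mg/mL = 6968 mcg/mL
Rate = 111561.8 mcg/hr ÷ 6968 mcg/mL = 16.01059 mL/hr
Volume infused so far = 16.01059 mL/hr × 0.5 hr = 8.005297 mL
Volume remaining = 125 − 8.005297 = 116.9947 mL
New rate:
Dose = 8 mcg/kg/min × 102.7273 kg = 821.8182 mcg/min
821.8182 mcg/min × 60 min/hr = 49309.09 mcg/hr
Rate = 49309.09 mcg/hr ÷ 6968 mcg/mL = 7.076506 mL/hr
Time remaining = 116.9947 mL ÷ 7.076506 mL/hr = 16.53284 hr

16.5 hours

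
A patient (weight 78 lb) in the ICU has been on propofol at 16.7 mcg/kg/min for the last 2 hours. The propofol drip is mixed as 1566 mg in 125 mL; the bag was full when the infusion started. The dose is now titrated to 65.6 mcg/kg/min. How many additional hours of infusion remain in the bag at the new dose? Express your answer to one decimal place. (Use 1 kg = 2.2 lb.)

10.7 hours

Initial rate:
Weight = 78 lb ÷ 2.2 lb/kg = 35.45455 kg
Dose = 16.7 mcg/kg/min × 35.45455 kg = 592.0909 mcg/min
592.0909 mcg/min × 60 min/hr = 35525.45 mcg/hr
Concentration = 1566 mg ÷ 125 mL = 12.528 mg/mL = 12528 mcg/mL
Rate = 35525.45 mcg/hr ÷ 12528 mcg/mL = 2.835684 mL/hr
Volume infused so far = 2.835684 mL/hr × 2 hr = 5.671369 mL
Volume remaining = 125 − 5.671369 = 119.3286 mL
New rate:
Dose = 65.6 mcg/kg/min × 35.45455 kg = 2325.818 mcg/min
2325.818 mcg/min × 60 min/hr = 139549.1 mcg/hr
Rate = 139549.1 mcg/hr ÷ 12528 mcg/mL = 11.13898 mL/hr
Time remaining = 119.3286 mL ÷ 11.13898 mL/hr = 10.71271 hr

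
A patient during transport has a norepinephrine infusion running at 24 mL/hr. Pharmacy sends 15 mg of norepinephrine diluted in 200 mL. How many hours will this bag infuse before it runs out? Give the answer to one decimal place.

8.3 hours

Duration = 200 mL ÷ 24 mL/hr = 8.333333 hr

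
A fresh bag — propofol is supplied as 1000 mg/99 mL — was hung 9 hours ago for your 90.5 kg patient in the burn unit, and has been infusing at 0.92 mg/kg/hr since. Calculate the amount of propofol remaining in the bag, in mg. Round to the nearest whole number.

Dose = 0.92 mg/kg/hr × 90.5 kg = 83.26 mg/hr
Concentration = 1000 mg ÷ 99 mL = 10.10101 mg/mL
Rate = 83.26 mg/hr ÷ 10.10101 mg/mL = 8.24274 mL/hr
Volume infused = 8.24274 mL/hr × 9 hr = 74.18466 mL
Volume remaining = 99 − 74.18466 = 24.81534 mL
Drug remaining = 24.81534 mL × 10.10101 mg/mL = 250.66 mg

251 mg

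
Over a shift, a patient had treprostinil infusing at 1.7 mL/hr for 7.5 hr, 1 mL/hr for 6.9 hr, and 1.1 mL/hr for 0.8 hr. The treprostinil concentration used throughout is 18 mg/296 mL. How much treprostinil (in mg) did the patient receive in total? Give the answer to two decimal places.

Concentration = 18 mg ÷ 296 mL = 0.06081081 mg/mL
Stage 1: 1.7 mL/hr × 7.5 hr = 12.75 mL → 12.75 mL × 0.06081081 mg/mL = 0.7753378 mg
Stage 2: 1 mL/hr × 6.9 hr = 6.9 mL → 6.9 mL × 0.06081081 mg/mL = 0.4195946 mg
Stage 3: 1.1 mL/hr × 0.8 hr = 0.88 mL → 0.88 mL × 0.06081081 mg/mL = 0.05351351 mg
Total = 0.7753378 + 0.4195946 + 0.05351351 = 1.248446 mg

1.25 mg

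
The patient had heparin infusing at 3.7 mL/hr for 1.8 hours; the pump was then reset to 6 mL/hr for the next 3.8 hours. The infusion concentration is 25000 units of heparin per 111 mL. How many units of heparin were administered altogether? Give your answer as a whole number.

6635 units

Concentration = 25000 units ÷ 111 mL = 225.2252 units/mL
Stage 1: 3.7 mL/hr × 1.8 hr = 6.66 mL → 6.66 mL × 225.2252 units/mL = 1500 units
Stage 2: 6 mL/hr × 3.8 hr = 22.8 mL → 22.8 mL × 225.2252 units/mL = 5135.135 units
Total = 1500 + 5135.135 = 6635.135 units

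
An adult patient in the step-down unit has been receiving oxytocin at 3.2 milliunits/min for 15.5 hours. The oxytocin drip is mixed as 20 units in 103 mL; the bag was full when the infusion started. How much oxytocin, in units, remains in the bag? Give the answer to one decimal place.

17.0 units

3.2 milliunits/min × 60 min/hr = 192 milliunits/hr
Concentration = 20 units ÷ 103 mL = 0.1941748 units/mL = 194.1748 milliunits/mL
Rate = 192 milliunits/hr ÷ 194.1748 milliunits/mL = 0.9888 mL/hr
Volume infused = 0.9888 mL/hr × 15.5 hr = 15.3264 mL
Volume remaining = 103 − 15.3264 = 87.6736 mL
Drug remaining = 87.6736 mL × 194.1748 milliunits/mL = 17024 milliunits = 17.024 units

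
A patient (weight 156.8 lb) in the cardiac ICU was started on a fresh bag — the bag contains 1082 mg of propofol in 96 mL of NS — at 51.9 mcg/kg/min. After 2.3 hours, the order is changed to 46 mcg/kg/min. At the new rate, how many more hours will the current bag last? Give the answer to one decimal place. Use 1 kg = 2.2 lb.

2.9 hours

Initial rate:
Weight = 156.8 lb ÷ 2.2 lb/kg = 71.27273 kg
Dose = 51.9 mcg/kg/min × 71.27273 kg = 3699.055 mcg/min
3699.055 mcg/min × 60 min/hr = 221943.3 mcg/hr
Concentration = 1082 mg ÷ 96 mL = 11.27083 mg/mL = 11270.83 mcg/mL
Rate = 221943.3 mcg/hr ÷ 11270.83 mcg/mL = 19.69182 mL/hr
Volume infused so far = 19.69182 mL/hr × 2.3 hr = 45.2912 mL
Volume remaining = 96 − 45.2912 = 50.7088 mL
New rate:
Dose = 46 mcg/kg/min × 71.27273 kg = 3278.545 mcg/min
3278.545 mcg/min × 60 min/hr = 196712.7 mcg/hr
Rate = 196712.7 mcg/hr ÷ 11270.83 mcg/mL = 17.45325 mL/hr
Time remaining = 50.7088 mL ÷ 17.45325 mL/hr = 2.905407 hr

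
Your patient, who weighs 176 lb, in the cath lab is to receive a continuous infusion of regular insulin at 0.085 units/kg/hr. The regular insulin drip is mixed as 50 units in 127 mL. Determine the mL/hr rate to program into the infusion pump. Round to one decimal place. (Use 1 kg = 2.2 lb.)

17.3 mL/hr

Weight = 176 lb ÷ 2.2 lb/kg = 80 kg
Dose = 0.085 units/kg/hr × 80 kg = 6.8 units/hr
Concentration = 50 units ÷ 127 mL = 0.3937008 units/mL
Rate = 6.8 units/hr ÷ 0.3937008 units/mL = 17.272 mL/hr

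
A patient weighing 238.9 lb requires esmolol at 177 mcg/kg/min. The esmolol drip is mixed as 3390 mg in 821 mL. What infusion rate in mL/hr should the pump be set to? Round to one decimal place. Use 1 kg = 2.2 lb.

Weight = 238.9 lb ÷ 2.2 lb/kg = 108.5909 kg
Dose = 177 mcg/kg/min × 108.5909 kg = 19220.59 mcg/min
19220.59 mcg/min × 60 min/hr = 1153235 mcg/hr
Concentration = 3390 mg ÷ 821 mL = 4.129111 mg/mL = 4129.111 mcg/mL
Rate = 1153235 mcg/hr ÷ 4129.111 mcg/mL = 279.2939 mL/hr

279.3 mL/hr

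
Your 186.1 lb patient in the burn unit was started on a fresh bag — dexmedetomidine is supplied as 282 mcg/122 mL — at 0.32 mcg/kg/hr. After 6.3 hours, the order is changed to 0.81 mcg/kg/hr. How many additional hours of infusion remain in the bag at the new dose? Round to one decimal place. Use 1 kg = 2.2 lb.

1.6 hours

Initial rate:
Weight = 186.1 lb ÷ 2.2 lb/kg = 84.59091 kg
Dose = 0.32 mcg/kg/hr × 84.59091 kg = 27.06909 mcg/hr
Concentration = 282 mcg ÷ 122 mL = 2.311475 mcg/mL
Rate = 27.06909 mcg/hr ÷ 2.311475 mcg/mL = 11.71074 mL/hr
Volume infused so far = 11.71074 mL/hr × 6.3 hr = 73.77767 mL
Volume remaining = 122 − 73.77767 = 48.22233 mL
New rate:
Dose = 0.81 mcg/kg/hr × 84.59091 kg = 68.51864 mcg/hr
Rate = 68.51864 mcg/hr ÷ 2.311475 mcg/mL = 29.64281 mL/hr
Time remaining = 48.22233 mL ÷ 29.64281 mL/hr = 1.62678 hr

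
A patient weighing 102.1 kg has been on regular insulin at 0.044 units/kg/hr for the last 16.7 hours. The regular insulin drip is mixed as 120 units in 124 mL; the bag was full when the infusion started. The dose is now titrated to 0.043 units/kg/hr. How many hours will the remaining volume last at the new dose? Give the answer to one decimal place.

10.2 hours

Initial rate:
Dose = 0.044 units/kg/hr × 102.1 kg = 4.4924 units/hr
Concentration = 120 units ÷ 124 mL = 0.9677419 units/mL
Rate = 4.4924 units/hr ÷ 0.9677419 units/mL = 4.642147 mL/hr
Volume infused so far = 4.642147 mL/hr × 16.7 hr = 77.52385 mL
Volume remaining = 124 − 77.52385 = 46.47615 mL
New rate:
Dose = 0.043 units/kg/hr × 102.1 kg = 4.3903 units/hr
Rate = 4.3903 units/hr ÷ 0.9677419 units/mL = 4.536643 mL/hr
Time remaining = 46.47615 mL ÷ 4.536643 mL/hr = 10.24461 hr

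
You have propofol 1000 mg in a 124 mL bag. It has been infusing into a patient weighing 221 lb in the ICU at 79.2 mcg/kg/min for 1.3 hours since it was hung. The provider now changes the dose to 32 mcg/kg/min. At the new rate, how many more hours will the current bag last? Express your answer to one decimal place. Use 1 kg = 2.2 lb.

Initial rate:
Weight = 221 lb ÷ 2.2 lb/kg = 100.4545 kg
Dose = 79.2 mcg/kg/min × 100.4545 kg = 7956 mcg/min
7956 mcg/min × 60 min/hr = 477360 mcg/hr
Concentration = 1000 mg ÷ 124 mL = 8.064516 mg/mL = 8064.516 mcg/mL
Rate = 477360 mcg/hr ÷ 8064.516 mcg/mL = 59.19264 mL/hr
Volume infused so far = 59.19264 mL/hr × 1.3 hr = 76.95043 mL
Volume remaining = 124 − 76.95043 = 47.04957 mL
New rate:
Dose = 32 mcg/kg/min × 100.4545 kg = 3214.545 mcg/min
3214.545 mcg/min × 60 min/hr = 192872.7 mcg/hr
Rate = 192872.7 mcg/hr ÷ 8064.516 mcg/mL = 23.91622 mL/hr
Time remaining = 47.04957 mL ÷ 23.91622 mL/hr = 1.967266 hr

2.0 hours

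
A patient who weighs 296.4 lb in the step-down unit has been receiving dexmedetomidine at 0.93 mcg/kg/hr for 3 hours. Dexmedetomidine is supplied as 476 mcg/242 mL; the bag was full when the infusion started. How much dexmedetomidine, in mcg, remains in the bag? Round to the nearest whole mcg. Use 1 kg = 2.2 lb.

Weight = 296.4 lb ÷ 2.2 lb/kg = 134.7273 kg
Dose = 0.93 mcg/kg/hr × 134.7273 kg = 125.2964 mcg/hr
Concentration = 476 mcg ÷ 242 mL = 1.966942 mcg/mL
Rate = 125.2964 mcg/hr ÷ 1.966942 mcg/mL = 63.70109 mL/hr
Volume infused = 63.70109 mL/hr × 3 hr = 191.1033 mL
Volume remaining = 242 − 191.1033 = 50.89672 mL
Drug remaining = 50.89672 mL × 1.966942 mcg/mL = 100.1109 mcg

100 mcg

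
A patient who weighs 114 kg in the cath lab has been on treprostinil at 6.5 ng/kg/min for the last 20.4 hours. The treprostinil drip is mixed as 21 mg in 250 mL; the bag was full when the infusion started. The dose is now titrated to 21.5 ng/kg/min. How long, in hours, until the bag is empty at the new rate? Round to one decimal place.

Initial rate:
Dose = 6.5 ng/kg/min × 114 kg = 741 ng/min
741 ng/min × 60 min/hr = 44460 ng/hr
Concentration = 21 mg ÷ 250 mL = 0.084 mg/mL = 84000 ng/mL
Rate = 44460 ng/hr ÷ 84000 ng/mL = 0.5292857 mL/hr
Volume infused so far = 0.5292857 mL/hr × 20.4 hr = 10.79743 mL
Volume remaining = 250 − 10.79743 = 239.2026 mL
New rate:
Dose = 21.5 ng/kg/min × 114 kg = 2451 ng/min
2451 ng/min × 60 min/hr = 147060 ng/hr
Rate = 147060 ng/hr ÷ 84000 ng/mL = 1.750714 mL/hr
Time remaining = 239.2026 mL ÷ 1.750714 mL/hr = 136.6314 hr

136.6 hours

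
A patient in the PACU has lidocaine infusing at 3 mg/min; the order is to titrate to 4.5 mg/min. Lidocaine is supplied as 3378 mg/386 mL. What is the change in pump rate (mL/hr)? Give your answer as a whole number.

At the current dose:
3 mg/min × 60 min/hr = 180 mg/hr
Concentration = 3378 mg ÷ 386 mL = 8.751295 mg/mL
Rate = 180 mg/hr ÷ 8.751295 mg/mL = 20.56838 mL/hr
At the new dose:
4.5 mg/min × 60 min/hr = 270 mg/hr
Rate = 270 mg/hr ÷ 8.751295 mg/mL = 30.85258 mL/hr
Change = 30.85258 − 20.56838 = 10.28419 mL/hr → 10.28419 mL/hr increase

10 mL/hr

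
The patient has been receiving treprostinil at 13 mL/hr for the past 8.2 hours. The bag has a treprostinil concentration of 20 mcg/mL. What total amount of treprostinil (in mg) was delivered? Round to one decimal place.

2.1 mg

Concentration = 20 mcg/mL = 20000 ng/mL
Drug rate = 13 mL/hr × 20000 ng/mL = 260000 ng/hr
Total = 260000 ng/hr × 8.2 hr = 2132000 ng = 2.132 mg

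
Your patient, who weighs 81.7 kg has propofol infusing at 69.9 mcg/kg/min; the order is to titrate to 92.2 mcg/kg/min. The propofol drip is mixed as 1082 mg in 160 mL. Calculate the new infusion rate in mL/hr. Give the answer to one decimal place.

Dose = 92.2 mcg/kg/min × 81.7 kg = 7532.74 mcg/min
7532.74 mcg/min × 60 min/hr = 451964.4 mcg/hr
Concentration = 1082 mg ÷ 160 mL = 6.7625 mg/mL = 6762.5 mcg/mL
Rate = 451964.4 mcg/hr ÷ 6762.5 mcg/mL = 66.83392 mL/hr

66.8 mL/hr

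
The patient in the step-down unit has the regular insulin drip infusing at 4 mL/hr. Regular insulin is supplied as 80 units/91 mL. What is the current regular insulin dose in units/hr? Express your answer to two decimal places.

Concentration = 80 units ÷ 91 mL = 0.8791209 units/mL
Drug rate = 4 mL/hr × 0.8791209 units/mL = 3.516484 units/hr

3.52 units/hr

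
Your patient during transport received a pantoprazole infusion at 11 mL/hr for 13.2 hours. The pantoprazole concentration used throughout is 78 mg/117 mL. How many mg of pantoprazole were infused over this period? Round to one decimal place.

96.8 mg

Concentration = 78 mg ÷ 117 mL = 0.6666667 mg/mL
Drug rate = 11 mL/hr × 0.6666667 mg/mL = 7.333333 mg/hr
Total = 7.333333 mg/hr × 13.2 hr = 96.8 mg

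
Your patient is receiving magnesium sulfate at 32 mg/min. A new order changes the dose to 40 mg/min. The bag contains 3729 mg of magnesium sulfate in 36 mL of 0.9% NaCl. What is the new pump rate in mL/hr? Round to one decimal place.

23.2 mL/hr

40 mg/min × 60 min/hr = 2400 mg/hr
Concentration = 3729 mg ÷ 36 mL = 103.5833 mg/mL
Rate = 2400 mg/hr ÷ 103.5833 mg/mL = 23.16975 mL/hr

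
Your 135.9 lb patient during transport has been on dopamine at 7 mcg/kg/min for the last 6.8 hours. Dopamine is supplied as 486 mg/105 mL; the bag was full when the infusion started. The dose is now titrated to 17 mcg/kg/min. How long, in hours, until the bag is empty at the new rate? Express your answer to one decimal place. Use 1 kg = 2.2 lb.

4.9 hours

Initial rate:
Weight = 135.9 lb ÷ 2.2 lb/kg = 61.77273 kg
Dose = 7 mcg/kg/min × 61.77273 kg = 432.4091 mcg/min
432.4091 mcg/min × 60 min/hr = 25944.55 mcg/hr
Concentration = 486 mg ÷ 105 mL = 4.628571 mg/mL = 4628.571 mcg/mL
Rate = 25944.55 mcg/hr ÷ 4628.571 mcg/mL = 5.605303 mL/hr
Volume infused so far = 5.605303 mL/hr × 6.8 hr = 38.11606 mL
Volume remaining = 105 − 38.11606 = 66.88394 mL
New rate:
Dose = 17 mcg/kg/min × 61.77273 kg = 1050.136 mcg/min
1050.136 mcg/min × 60 min/hr = 63008.18 mcg/hr
Rate = 63008.18 mcg/hr ÷ 4628.571 mcg/mL = 13.61288 mL/hr
Time remaining = 66.88394 mL ÷ 13.61288 mL/hr = 4.913284 hr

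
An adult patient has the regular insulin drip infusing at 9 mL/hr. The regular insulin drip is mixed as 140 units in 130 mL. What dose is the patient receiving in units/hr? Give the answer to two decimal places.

9.69 units/hr

Concentration = 140 units ÷ 130 mL = 1.076923 units/mL
Drug rate = 9 mL/hr × 1.076923 units/mL = 9.692308 units/hr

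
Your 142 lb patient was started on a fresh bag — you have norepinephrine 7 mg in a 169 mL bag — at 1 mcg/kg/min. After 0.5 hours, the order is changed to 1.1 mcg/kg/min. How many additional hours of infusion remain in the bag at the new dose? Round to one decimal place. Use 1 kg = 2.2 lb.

1.2 hours

Initial rate:
Weight = 142 lb ÷ 2.2 lb/kg = 64.54545 kg
Dose = 1 mcg/kg/min × 64.54545 kg = 64.54545 mcg/min
64.54545 mcg/min × 60 min/hr = 3872.727 mcg/hr
Concentration = 7 mg ÷ 169 mL = 0.04142012 mg/mL = 41.42012 mcg/mL
Rate = 3872.727 mcg/hr ÷ 41.42012 mcg/mL = 93.4987 mL/hr
Volume infused so far = 93.4987 mL/hr × 0.5 hr = 46.74935 mL
Volume remaining = 169 − 46.74935 = 122.2506 mL
New rate:
Dose = 1.1 mcg/kg/min × 64.54545 kg = 71 mcg/min
71 mcg/min × 60 min/hr = 4260 mcg/hr
Rate = 4260 mcg/hr ÷ 41.42012 mcg/mL = 102.8486 mL/hr
Time remaining = 122.2506 mL ÷ 102.8486 mL/hr = 1.188647 hr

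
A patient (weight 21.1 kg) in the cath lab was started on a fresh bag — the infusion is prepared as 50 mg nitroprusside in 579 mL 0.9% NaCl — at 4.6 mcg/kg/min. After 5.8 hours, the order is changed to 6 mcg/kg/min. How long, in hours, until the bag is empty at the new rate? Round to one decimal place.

2.1 hours

Initial rate:
Dose = 4.6 mcg/kg/min × 21.1 kg = 97.06 mcg/min
97.06 mcg/min × 60 min/hr = 5823.6 mcg/hr
Concentration = 50 mg ÷ 579 mL = 0.08635579 mg/mL = 86.35579 mcg/mL
Rate = 5823.6 mcg/hr ÷ 86.35579 mcg/mL = 67.43729 mL/hr
Volume infused so far = 67.43729 mL/hr × 5.8 hr = 391.1363 mL
Volume remaining = 579 − 391.1363 = 187.8637 mL
New rate:
Dose = 6 mcg/kg/min × 21.1 kg = 126.6 mcg/min
126.6 mcg/min × 60 min/hr = 7596 mcg/hr
Rate = 7596 mcg/hr ÷ 86.35579 mcg/mL = 87.96168 mL/hr
Time remaining = 187.8637 mL ÷ 87.96168 mL/hr = 2.135745 hr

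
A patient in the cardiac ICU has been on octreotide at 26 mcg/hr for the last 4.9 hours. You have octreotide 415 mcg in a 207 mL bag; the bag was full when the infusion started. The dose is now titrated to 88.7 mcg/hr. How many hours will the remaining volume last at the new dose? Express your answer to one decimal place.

Initial rate:
Concentration = 415 mcg ÷ 207 mL = 2.004831 mcg/mL
Rate = 26 mcg/hr ÷ 2.004831 mcg/mL = 12.96867 mL/hr
Volume infused so far = 12.96867 mL/hr × 4.9 hr = 63.54651 mL
Volume remaining = 207 − 63.54651 = 143.4535 mL
New rate:
Rate = 88.7 mcg/hr ÷ 2.004831 mcg/mL = 44.24313 mL/hr
Time remaining = 143.4535 mL ÷ 44.24313 mL/hr = 3.24239 hr

3.2 hours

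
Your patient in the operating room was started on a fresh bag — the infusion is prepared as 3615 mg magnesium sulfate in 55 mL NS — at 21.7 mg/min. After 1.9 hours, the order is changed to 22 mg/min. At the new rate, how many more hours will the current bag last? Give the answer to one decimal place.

0.9 hours

Initial rate:
21.7 mg/min × 60 min/hr = 1302 mg/hr
Concentration = 3615 mg ÷ 55 mL = 65.72727 mg/mL
Rate = 1302 mg/hr ÷ 65.72727 mg/mL = 19.80913 mL/hr
Volume infused so far = 19.80913 mL/hr × 1.9 hr = 37.63734 mL
Volume remaining = 55 − 37.63734 = 17.36266 mL
New rate:
22 mg/min × 60 min/hr = 1320 mg/hr
Rate = 1320 mg/hr ÷ 65.72727 mg/mL = 20.08299 mL/hr
Time remaining = 17.36266 mL ÷ 20.08299 mL/hr = 0.8645455 hr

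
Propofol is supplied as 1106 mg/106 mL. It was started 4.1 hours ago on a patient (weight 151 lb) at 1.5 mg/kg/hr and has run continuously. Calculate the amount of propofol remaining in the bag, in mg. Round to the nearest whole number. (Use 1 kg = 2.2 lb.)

Weight = 151 lb ÷ 2.2 lb/kg = 68.63636 kg
Dose = 1.5 mg/kg/hr × 68.63636 kg = 102.9545 mg/hr
Concentration = 1106 mg ÷ 106 mL = 10.43396 mg/mL
Rate = 102.9545 mg/hr ÷ 10.43396 mg/mL = 9.867253 mL/hr
Volume infused = 9.867253 mL/hr × 4.1 hr = 40.45574 mL
Volume remaining = 106 − 40.45574 = 65.54426 mL
Drug remaining = 65.54426 mL × 10.43396 mg/mL = 683.8864 mg

684 mg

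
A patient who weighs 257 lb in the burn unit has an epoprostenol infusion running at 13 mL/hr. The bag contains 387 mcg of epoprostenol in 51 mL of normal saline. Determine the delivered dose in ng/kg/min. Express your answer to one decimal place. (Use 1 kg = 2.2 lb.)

14.1 ng/kg/min

Weight = 257 lb ÷ 2.2 lb/kg = 116.8182 kg
Concentration = 387 mcg ÷ 51 mL = 7.588235 mcg/mL = 7588.235 ng/mL
Drug rate = 13 mL/hr × 7588.235 ng/mL = 98647.06 ng/hr
98647.06 ng/hr ÷ 60 min/hr = 1644.118 ng/min
1644.118 ng/min ÷ 116.8182 kg = 14.07416 ng/kg/min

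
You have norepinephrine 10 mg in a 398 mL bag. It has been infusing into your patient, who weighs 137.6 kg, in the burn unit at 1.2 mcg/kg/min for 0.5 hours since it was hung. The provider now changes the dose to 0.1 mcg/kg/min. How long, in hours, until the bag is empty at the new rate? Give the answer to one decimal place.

Initial rate:
Dose = 1.2 mcg/kg/min × 137.6 kg = 165.12 mcg/min
165.12 mcg/min × 60 min/hr = 9907.2 mcg/hr
Concentration = 10 mg ÷ 398 mL = 0.02512563 mg/mL = 25.12563 mcg/mL
Rate = 9907.2 mcg/hr ÷ 25.12563 mcg/mL = 394.3066 mL/hr
Volume infused so far = 394.3066 mL/hr × 0.5 hr = 197.1533 mL
Volume remaining = 398 − 197.1533 = 200.8467 mL
New rate:
Dose = 0.1 mcg/kg/min × 137.6 kg = 13.76 mcg/min
13.76 mcg/min × 60 min/hr = 825.6 mcg/hr
Rate = 825.6 mcg/hr ÷ 25.12563 mcg/mL = 32.85888 mL/hr
Time remaining = 200.8467 mL ÷ 32.85888 mL/hr = 6.112403 hr

6.1 hours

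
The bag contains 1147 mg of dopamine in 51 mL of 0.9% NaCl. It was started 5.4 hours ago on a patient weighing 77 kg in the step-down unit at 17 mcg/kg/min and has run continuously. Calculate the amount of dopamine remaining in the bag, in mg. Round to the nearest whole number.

723 mg

Dose = 17 mcg/kg/min × 77 kg = 1309 mcg/min
1309 mcg/min × 60 min/hr = 78540 mcg/hr
Concentration = 1147 mg ÷ 51 mL = 22.4902 mg/mL = 22490.2 mcg/mL
Rate = 78540 mcg/hr ÷ 22490.2 mcg/mL = 3.492188 mL/hr
Volume infused = 3.492188 mL/hr × 5.4 hr = 18.85782 mL
Volume remaining = 51 − 18.85782 = 32.14218 mL
Drug remaining = 32.14218 mL × 22490.2 mcg/mL = 722884 mcg = 722.884 mg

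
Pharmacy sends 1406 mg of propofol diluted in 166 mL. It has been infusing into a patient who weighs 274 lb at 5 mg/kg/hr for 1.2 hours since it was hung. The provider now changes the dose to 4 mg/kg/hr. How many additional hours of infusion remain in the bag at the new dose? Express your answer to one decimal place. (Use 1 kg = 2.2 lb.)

Initial rate:
Weight = 274 lb ÷ 2.2 lb/kg = 124.5455 kg
Dose = 5 mg/kg/hr × 124.5455 kg = 622.7273 mg/hr
Concentration = 1406 mg ÷ 166 mL = 8.46988 mg/mL
Rate = 622.7273 mg/hr ÷ 8.46988 mg/mL = 73.52257 mL/hr
Volume infused so far = 73.52257 mL/hr × 1.2 hr = 88.22708 mL
Volume remaining = 166 − 88.22708 = 77.77292 mL
New rate:
Dose = 4 mg/kg/hr × 124.5455 kg = 498.1818 mg/hr
Rate = 498.1818 mg/hr ÷ 8.46988 mg/mL = 58.81805 mL/hr
Time remaining = 77.77292 mL ÷ 58.81805 mL/hr = 1.322263 hr

1.3 hours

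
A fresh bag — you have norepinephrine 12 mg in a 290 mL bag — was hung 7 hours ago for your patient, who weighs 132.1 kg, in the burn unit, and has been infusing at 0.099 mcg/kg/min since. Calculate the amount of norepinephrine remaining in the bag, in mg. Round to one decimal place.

6.5 mg

Dose = 0.099 mcg/kg/min × 132.1 kg = 13.0779 mcg/min
13.0779 mcg/min × 60 min/hr = 784.674 mcg/hr
Concentration = 12 mg ÷ 290 mL = 0.04137931 mg/mL = 41.37931 mcg/mL
Rate = 784.674 mcg/hr ÷ 41.37931 mcg/mL = 18.96295 mL/hr
Volume infused = 18.96295 mL/hr × 7 hr = 132.7407 mL
Volume remaining = 290 − 132.7407 = 157.2593 mL
Drug remaining = 157.2593 mL × 41.37931 mcg/mL = 6507.282 mcg = 6.507282 mg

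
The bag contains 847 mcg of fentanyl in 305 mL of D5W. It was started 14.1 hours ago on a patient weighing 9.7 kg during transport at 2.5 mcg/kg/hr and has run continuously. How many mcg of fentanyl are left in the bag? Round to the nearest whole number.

Dose = 2.5 mcg/kg/hr × 9.7 kg = 24.25 mcg/hr
Concentration = 847 mcg ÷ 305 mL = 2.777049 mcg/mL
Rate = 24.25 mcg/hr ÷ 2.777049 mcg/mL = 8.73229 mL/hr
Volume infused = 8.73229 mL/hr × 14.1 hr = 123.1253 mL
Volume remaining = 305 − 123.1253 = 181.8747 mL
Drug remaining = 181.8747 mL × 2.777049 mcg/mL = 505.075 mcg

505 mcg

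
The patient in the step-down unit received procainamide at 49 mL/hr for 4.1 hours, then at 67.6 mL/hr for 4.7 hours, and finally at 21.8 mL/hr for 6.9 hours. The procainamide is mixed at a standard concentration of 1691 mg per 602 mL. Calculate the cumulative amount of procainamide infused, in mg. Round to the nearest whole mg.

1879 mg

Concentration = 1691 mg ÷ 602 mL = 2.80897 mg/mL
Stage 1: 49 mL/hr × 4.1 hr = 200.9 mL → 200.9 mL × 2.80897 mg/mL = 564.3221 mg
Stage 2: 67.6 mL/hr × 4.7 hr = 317.72 mL → 317.72 mL × 2.80897 mg/mL = 892.466 mg
Stage 3: 21.8 mL/hr × 6.9 hr = 150.42 mL → 150.42 mL × 2.80897 mg/mL = 422.5253 mg
Total = 564.3221 + 892.466 + 422.5253 = 1879.313 mg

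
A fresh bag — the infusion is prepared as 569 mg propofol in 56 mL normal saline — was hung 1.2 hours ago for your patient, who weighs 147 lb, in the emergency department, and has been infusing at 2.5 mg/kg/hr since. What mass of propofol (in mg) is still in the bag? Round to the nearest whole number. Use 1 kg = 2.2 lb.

369 mg

Weight = 147 lb ÷ 2.2 lb/kg = 66.81818 kg
Dose = 2.5 mg/kg/hr × 66.81818 kg = 167.0455 mg/hr
Concentration = 569 mg ÷ 56 mL = 10.16071 mg/mL
Rate = 167.0455 mg/hr ÷ 10.16071 mg/mL = 16.44033 mL/hr
Volume infused = 16.44033 mL/hr × 1.2 hr = 19.72839 mL
Volume remaining = 56 − 19.72839 = 36.27161 mL
Drug remaining = 36.27161 mL × 10.16071 mg/mL = 368.5455 mg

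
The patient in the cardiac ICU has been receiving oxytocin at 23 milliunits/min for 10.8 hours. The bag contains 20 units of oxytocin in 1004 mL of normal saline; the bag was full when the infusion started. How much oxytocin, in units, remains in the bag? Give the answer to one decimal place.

5.1 units

23 milliunits/min × 60 min/hr = 1380 milliunits/hr
Concentration = 20 units ÷ 1004 mL = 0.01992032 units/mL = 19.92032 milliunits/mL
Rate = 1380 milliunits/hr ÷ 19.92032 milliunits/mL = 69.276 mL/hr
Volume infused = 69.276 mL/hr × 10.8 hr = 748.1808 mL
Volume remaining = 1004 − 748.1808 = 255.8192 mL
Drug remaining = 255.8192 mL × 19.92032 milliunits/mL = 5096 milliunits = 5.096 units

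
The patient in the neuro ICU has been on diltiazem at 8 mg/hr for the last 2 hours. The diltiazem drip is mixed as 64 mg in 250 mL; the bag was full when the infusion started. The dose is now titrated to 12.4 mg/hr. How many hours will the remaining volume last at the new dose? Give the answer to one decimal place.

3.9 hours

Initial rate:
Concentration = 64 mg ÷ 250 mL = 0.256 mg/mL
Rate = 8 mg/hr ÷ 0.256 mg/mL = 31.25 mL/hr
Volume infused so far = 31.25 mL/hr × 2 hr = 62.5 mL
Volume remaining = 250 − 62.5 = 187.5 mL
New rate:
Rate = 12.4 mg/hr ÷ 0.256 mg/mL = 48.4375 mL/hr
Time remaining = 187.5 mL ÷ 48.4375 mL/hr = 3.870968 hr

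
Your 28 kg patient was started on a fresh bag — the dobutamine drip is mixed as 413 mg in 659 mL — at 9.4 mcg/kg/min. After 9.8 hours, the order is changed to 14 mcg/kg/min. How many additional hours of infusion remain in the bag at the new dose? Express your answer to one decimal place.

11.0 hours

Initial rate:
Dose = 9.4 mcg/kg/min × 28 kg = 263.2 mcg/min
263.2 mcg/min × 60 min/hr = 15792 mcg/hr
Concentration = 413 mg ÷ 659 mL = 0.6267071 mg/mL = 626.7071 mcg/mL
Rate = 15792 mcg/hr ÷ 626.7071 mcg/mL = 25.19837 mL/hr
Volume infused so far = 25.19837 mL/hr × 9.8 hr = 246.9441 mL
Volume remaining = 659 − 246.9441 = 412.0559 mL
New rate:
Dose = 14 mcg/kg/min × 28 kg = 392 mcg/min
392 mcg/min × 60 min/hr = 23520 mcg/hr
Rate = 23520 mcg/hr ÷ 626.7071 mcg/mL = 37.52949 mL/hr
Time remaining = 412.0559 mL ÷ 37.52949 mL/hr = 10.97952 hr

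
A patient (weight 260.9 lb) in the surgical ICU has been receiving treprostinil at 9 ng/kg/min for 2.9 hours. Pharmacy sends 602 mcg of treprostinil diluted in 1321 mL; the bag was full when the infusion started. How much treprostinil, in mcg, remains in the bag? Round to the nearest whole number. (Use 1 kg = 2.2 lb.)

Weight = 260.9 lb ÷ 2.2 lb/kg = 118.5909 kg
Dose = 9 ng/kg/min × 118.5909 kg = 1067.318 ng/min
1067.318 ng/min × 60 min/hr = 64039.09 ng/hr
Concentration = 602 mcg ÷ 1321 mL = 0.4557154 mcg/mL = 455.7154 ng/mL
Rate = 64039.09 ng/hr ÷ 455.7154 ng/mL = 140.5243 mL/hr
Volume infused = 140.5243 mL/hr × 2.9 hr = 407.5205 mL
Volume remaining = 1321 − 407.5205 = 913.4795 mL
Drug remaining = 913.4795 mL × 455.7154 ng/mL = 416286.6 ng = 416.2866 mcg

416 mcg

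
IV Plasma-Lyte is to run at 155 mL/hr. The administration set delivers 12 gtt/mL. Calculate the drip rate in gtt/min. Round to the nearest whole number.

155 mL/hr ÷ 60 min/hr = 2.583333 mL/min
2.583333 mL/min × 12 gtt/mL = 31 gtt/min

31 gtt/min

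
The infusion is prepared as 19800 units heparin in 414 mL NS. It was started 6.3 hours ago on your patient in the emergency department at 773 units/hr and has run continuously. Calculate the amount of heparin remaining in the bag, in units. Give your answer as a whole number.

Concentration = 19800 units ÷ 414 mL = 47.82609 units/mL
Rate = 773 units/hr ÷ 47.82609 units/mL = 16.16273 mL/hr
Volume infused = 16.16273 mL/hr × 6.3 hr = 101.8252 mL
Volume remaining = 414 − 101.8252 = 312.1748 mL
Drug remaining = 312.1748 mL × 47.82609 units/mL = 14930.1 units

14930 units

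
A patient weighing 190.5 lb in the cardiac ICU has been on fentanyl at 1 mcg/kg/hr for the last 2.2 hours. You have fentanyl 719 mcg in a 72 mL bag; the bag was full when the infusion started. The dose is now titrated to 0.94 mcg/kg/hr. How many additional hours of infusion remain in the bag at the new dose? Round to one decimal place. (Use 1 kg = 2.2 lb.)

Initial rate:
Weight = 190.5 lb ÷ 2.2 lb/kg = 86.59091 kg
Dose = 1 mcg/kg/hr × 86.59091 kg = 86.59091 mcg/hr
Concentration = 719 mcg ÷ 72 mL = 9.986111 mcg/mL
Rate = 86.59091 mcg/hr ÷ 9.986111 mcg/mL = 8.671134 mL/hr
Volume infused so far = 8.671134 mL/hr × 2.2 hr = 19.0765 mL
Volume remaining = 72 − 19.0765 = 52.9235 mL
New rate:
Dose = 0.94 mcg/kg/hr × 86.59091 kg = 81.39545 mcg/hr
Rate = 81.39545 mcg/hr ÷ 9.986111 mcg/mL = 8.150866 mL/hr
Time remaining = 52.9235 mL ÷ 8.150866 mL/hr = 6.492992 hr

6.5 hours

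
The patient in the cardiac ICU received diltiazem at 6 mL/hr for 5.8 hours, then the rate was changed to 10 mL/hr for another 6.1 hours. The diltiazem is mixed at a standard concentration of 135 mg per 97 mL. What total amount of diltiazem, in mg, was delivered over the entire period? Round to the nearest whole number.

133 mg

Concentration = 135 mg ÷ 97 mL = 1.391753 mg/mL
Stage 1: 6 mL/hr × 5.8 hr = 34.8 mL → 34.8 mL × 1.391753 mg/mL = 48.43299 mg
Stage 2: 10 mL/hr × 6.1 hr = 61 mL → 61 mL × 1.391753 mg/mL = 84.89691 mg
Total = 48.43299 + 84.89691 = 133.3299 mg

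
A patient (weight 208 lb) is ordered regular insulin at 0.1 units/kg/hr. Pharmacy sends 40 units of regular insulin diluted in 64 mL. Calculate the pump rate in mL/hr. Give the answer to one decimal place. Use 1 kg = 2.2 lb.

Weight = 208 lb ÷ 2.2 lb/kg = 94.54545 kg
Dose = 0.1 units/kg/hr × 94.54545 kg = 9.454545 units/hr
Concentration = 40 units ÷ 64 mL = 0.625 units/mL
Rate = 9.454545 units/hr ÷ 0.625 units/mL = 15.12727 mL/hr

15.1 mL/hr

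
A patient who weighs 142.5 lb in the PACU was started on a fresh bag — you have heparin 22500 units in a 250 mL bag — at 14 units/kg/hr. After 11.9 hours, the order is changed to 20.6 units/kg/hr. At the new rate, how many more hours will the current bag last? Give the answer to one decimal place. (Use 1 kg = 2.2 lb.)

8.8 hours

Initial rate:
Weight = 142.5 lb ÷ 2.2 lb/kg = 64.77273 kg
Dose = 14 units/kg/hr × 64.77273 kg = 906.8182 units/hr
Concentration = 22500 units ÷ 250 mL = 90 units/mL
Rate = 906.8182 units/hr ÷ 90 units/mL = 10.07576 mL/hr
Volume infused so far = 10.07576 mL/hr × 11.9 hr = 119.9015 mL
Volume remaining = 250 − 119.9015 = 130.0985 mL
New rate:
Dose = 20.6 units/kg/hr × 64.77273 kg = 1334.318 units/hr
Rate = 1334.318 units/hr ÷ 90 units/mL = 14.82576 mL/hr
Time remaining = 130.0985 mL ÷ 14.82576 mL/hr = 8.775166 hr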